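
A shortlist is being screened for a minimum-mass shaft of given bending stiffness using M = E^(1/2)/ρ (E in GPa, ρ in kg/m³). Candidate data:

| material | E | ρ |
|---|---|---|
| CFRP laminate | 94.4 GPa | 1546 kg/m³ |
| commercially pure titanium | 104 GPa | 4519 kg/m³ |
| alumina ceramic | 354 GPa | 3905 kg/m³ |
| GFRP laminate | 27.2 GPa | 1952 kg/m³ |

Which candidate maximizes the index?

CFRP laminate

Computing M directly (units already consistent):
  CFRP laminate: M = 6.28×10⁻³
  alumina ceramic: M = 4.82×10⁻³
  GFRP laminate: M = 2.67×10⁻³
  commercially pure titanium: M = 2.26×10⁻³
CFRP laminate has the largest M.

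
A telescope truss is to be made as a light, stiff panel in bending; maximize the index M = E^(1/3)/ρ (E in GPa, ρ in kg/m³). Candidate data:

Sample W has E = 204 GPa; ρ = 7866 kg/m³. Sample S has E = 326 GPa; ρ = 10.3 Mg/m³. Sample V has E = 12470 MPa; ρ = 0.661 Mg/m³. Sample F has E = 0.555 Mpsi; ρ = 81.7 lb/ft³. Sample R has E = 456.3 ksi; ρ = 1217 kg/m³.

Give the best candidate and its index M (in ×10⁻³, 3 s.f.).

Putting every candidate on a common basis:
  sample W: E = 204.0 GPa, ρ = 7866 kg/m³
  sample S: E = 326.0 GPa, ρ = 10300 kg/m³
  sample V: E = 12.47 GPa, ρ = 661.0 kg/m³
  sample F: E = 3.827 GPa, ρ = 1309 kg/m³
  sample R: E = 3.146 GPa, ρ = 1217 kg/m³
  sample V: M = 3.51×10⁻³
  sample R: M = 1.20×10⁻³
  sample F: M = 1.20×10⁻³
  sample W: M = 0.748×10⁻³
  sample S: M = 0.668×10⁻³
Highest index: sample V.

sample V, M = 3.51×10⁻³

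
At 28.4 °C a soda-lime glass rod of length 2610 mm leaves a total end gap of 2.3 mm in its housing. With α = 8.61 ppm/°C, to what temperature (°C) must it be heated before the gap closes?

131 °C

α·L₀·ΔT = 2.3 mm ⇒ ΔT = 2.3 / (8.61×10⁻⁶ × 2610.0) = 102.3 K.
T = 28.4 + 102.3 = 130.7 °C.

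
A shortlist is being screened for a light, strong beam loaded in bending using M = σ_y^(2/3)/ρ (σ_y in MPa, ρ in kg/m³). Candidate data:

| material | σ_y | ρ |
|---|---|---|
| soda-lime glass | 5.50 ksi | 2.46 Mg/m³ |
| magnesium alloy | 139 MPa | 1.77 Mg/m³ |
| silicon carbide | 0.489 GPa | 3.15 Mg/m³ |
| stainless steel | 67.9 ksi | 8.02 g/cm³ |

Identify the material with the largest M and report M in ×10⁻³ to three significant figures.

silicon carbide, M = 19.7×10⁻³

Putting every candidate on a common basis:
  soda-lime glass: σ_y = 37.92 MPa, ρ = 2460 kg/m³
  magnesium alloy: σ_y = 139.0 MPa, ρ = 1770 kg/m³
  silicon carbide: σ_y = 489.0 MPa, ρ = 3150 kg/m³
  stainless steel: σ_y = 468.2 MPa, ρ = 8020 kg/m³
  silicon carbide: M = 19.7×10⁻³
  magnesium alloy: M = 15.2×10⁻³
  stainless steel: M = 7.52×10⁻³
  soda-lime glass: M = 4.59×10⁻³
Silicon carbide ranks first.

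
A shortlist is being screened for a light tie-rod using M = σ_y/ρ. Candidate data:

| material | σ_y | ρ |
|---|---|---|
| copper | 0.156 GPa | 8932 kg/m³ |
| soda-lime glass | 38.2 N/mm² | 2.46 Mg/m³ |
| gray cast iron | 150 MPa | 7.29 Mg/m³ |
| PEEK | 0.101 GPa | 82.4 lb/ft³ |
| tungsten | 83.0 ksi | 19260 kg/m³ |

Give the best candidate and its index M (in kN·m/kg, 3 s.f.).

In SI units:
  copper: σ_y = 156.0 MPa, ρ = 8932 kg/m³
  soda-lime glass: σ_y = 38.20 MPa, ρ = 2460 kg/m³
  gray cast iron: σ_y = 150.0 MPa, ρ = 7290 kg/m³
  PEEK: σ_y = 101.0 MPa, ρ = 1320 kg/m³
  tungsten: σ_y = 572.3 MPa, ρ = 19260 kg/m³
  PEEK: M = 76.5 kN·m/kg
  tungsten: M = 29.7 kN·m/kg
  gray cast iron: M = 20.6 kN·m/kg
  copper: M = 17.5 kN·m/kg
  soda-lime glass: M = 15.5 kN·m/kg
PEEK has the largest M.

PEEK, M = 76.5 kN·m/kg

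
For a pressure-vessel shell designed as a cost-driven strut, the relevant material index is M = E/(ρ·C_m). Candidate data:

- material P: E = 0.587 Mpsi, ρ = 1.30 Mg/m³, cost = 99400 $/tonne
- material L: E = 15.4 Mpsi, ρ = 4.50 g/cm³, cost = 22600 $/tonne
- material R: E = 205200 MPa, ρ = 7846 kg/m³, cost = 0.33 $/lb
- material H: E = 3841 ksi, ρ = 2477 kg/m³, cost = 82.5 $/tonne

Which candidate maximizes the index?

After converting to SI:
  material P: E = 4.047 GPa, ρ = 1300 kg/m³, cost = 99.40 $/kg
  material L: E = 106.2 GPa, ρ = 4500 kg/m³, cost = 22.60 $/kg
  material R: E = 205.2 GPa, ρ = 7846 kg/m³, cost = 0.7275 $/kg
  material H: E = 26.48 GPa, ρ = 2477 kg/m³, cost = 0.08250 $/kg
  material H: M = 130 MN·m per $
  material R: M = 35.9 MN·m per $
  material L: M = 1.04 MN·m per $
  material P: M = 0.0313 MN·m per $
Material H has the largest M.

material H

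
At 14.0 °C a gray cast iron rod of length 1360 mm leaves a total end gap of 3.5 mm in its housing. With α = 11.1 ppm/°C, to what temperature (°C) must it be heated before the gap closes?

246 °C

α·L₀·ΔT = 3.5 mm ⇒ ΔT = 3.5 / (11.1×10⁻⁶ × 1360.0) = 231.8 K.
T = 14.0 + 231.8 = 245.8 °C.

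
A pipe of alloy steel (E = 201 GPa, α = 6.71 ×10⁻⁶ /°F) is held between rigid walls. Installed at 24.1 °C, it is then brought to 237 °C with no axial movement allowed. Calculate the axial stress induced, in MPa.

α = 6.71×10⁻⁶/°F × 9/5 = 12.1×10⁻⁶/K.
ΔT = 212.9 K. Constrained thermal stress σ = E·α·ΔT = 201.0×10³ MPa × 12.1×10⁻⁶ × 212.9 = 517 MPa (compressive).

517 MPa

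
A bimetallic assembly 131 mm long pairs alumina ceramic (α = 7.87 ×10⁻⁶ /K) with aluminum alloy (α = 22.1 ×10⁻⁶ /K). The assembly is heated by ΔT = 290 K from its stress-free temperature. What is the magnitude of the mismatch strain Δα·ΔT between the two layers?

4.13×10⁻³

Δα = |7.87 − 22.1|×10⁻⁶/K = 14.2×10⁻⁶/K.
Mismatch strain = Δα·ΔT = 14.2×10⁻⁶ × 290.0 = 4.13×10⁻³.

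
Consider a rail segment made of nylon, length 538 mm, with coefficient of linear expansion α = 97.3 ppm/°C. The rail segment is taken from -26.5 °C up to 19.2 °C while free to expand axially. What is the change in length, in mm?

ΔT = 19.2 − (-26.5) = 45.70 K.
ΔL = α·L₀·ΔT = 97.3×10⁻⁶ × 538 mm × 45.70 K = 2.39 mm.

2.39 mm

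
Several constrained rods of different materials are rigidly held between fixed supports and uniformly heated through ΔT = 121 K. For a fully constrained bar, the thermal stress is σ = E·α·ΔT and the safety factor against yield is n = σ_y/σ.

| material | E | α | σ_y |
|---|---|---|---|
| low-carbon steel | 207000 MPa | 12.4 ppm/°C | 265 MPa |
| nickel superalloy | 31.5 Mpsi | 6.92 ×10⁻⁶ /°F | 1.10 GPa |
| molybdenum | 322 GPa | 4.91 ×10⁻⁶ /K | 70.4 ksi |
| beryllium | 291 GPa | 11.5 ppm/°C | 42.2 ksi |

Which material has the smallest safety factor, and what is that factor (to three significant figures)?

In consistent units (E in GPa, α in ×10⁻⁶/K, σ_y in MPa):
  low-carbon steel: E = 207.0, α = 12.4, σ_y = 265.0 → σ = 311 MPa, n = 0.853
  nickel superalloy: E = 217.2, α = 12.5, σ_y = 1100 → σ = 327 MPa, n = 3.36
  molybdenum: E = 322.0, α = 4.91, σ_y = 485.4 → σ = 191 MPa, n = 2.54
  beryllium: E = 291.0, α = 11.5, σ_y = 291.0 → σ = 405 MPa, n = 0.719
The minimum is beryllium at n = 0.719.

beryllium, n = 0.719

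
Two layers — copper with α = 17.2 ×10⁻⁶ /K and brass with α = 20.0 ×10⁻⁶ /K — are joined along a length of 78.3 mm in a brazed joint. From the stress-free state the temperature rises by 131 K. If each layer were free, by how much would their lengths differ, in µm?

28.7 µm

Δα = |17.2 − 20.0|×10⁻⁶/K = 2.80×10⁻⁶/K.
ΔL_mismatch = Δα·L·ΔT = 2.80×10⁻⁶ × 78.3 mm × 131.0 K = 28.7 µm.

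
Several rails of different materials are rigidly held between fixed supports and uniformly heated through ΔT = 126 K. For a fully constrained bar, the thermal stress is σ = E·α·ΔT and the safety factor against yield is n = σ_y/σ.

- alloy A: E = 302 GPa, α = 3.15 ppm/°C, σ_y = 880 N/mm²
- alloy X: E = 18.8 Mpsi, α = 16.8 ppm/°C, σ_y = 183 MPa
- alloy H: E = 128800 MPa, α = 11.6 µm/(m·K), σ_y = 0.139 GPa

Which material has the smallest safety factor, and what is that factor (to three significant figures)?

alloy X, n = 0.667

With everything in SI (GPa, ×10⁻⁶/K, MPa):
  alloy A: E = 302.0, α = 3.15, σ_y = 880.0 → σ = 120 MPa, n = 7.34
  alloy X: E = 129.6, α = 16.8, σ_y = 183.0 → σ = 274 MPa, n = 0.667
  alloy H: E = 128.8, α = 11.6, σ_y = 139.0 → σ = 188 MPa, n = 0.738
Smallest n: alloy X with n = 0.667.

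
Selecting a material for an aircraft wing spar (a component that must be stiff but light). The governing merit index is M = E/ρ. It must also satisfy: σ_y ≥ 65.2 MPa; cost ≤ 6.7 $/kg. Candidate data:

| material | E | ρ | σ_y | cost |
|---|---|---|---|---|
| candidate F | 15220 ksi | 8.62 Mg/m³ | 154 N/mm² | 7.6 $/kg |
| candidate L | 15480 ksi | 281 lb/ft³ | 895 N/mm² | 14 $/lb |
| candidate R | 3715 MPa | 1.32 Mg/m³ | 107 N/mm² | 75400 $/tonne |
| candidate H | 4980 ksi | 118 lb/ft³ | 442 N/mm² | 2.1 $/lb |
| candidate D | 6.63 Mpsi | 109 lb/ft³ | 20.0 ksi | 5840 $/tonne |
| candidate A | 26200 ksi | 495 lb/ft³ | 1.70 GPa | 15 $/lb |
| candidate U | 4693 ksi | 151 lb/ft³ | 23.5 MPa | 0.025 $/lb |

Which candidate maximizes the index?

Screen on constraints: σ_y ≥ 65.2 MPa; cost ≤ 6.7 $/kg. Survivors: candidate H, candidate D.
Normalizing units and computing the index:
  candidate H: E = 34.34 GPa, ρ = 1890 kg/m³
  candidate D: E = 45.71 GPa, ρ = 1746 kg/m³
  candidate D: M = 26.2 MN·m/kg
  candidate H: M = 18.2 MN·m/kg
Candidate D has the largest M.

candidate D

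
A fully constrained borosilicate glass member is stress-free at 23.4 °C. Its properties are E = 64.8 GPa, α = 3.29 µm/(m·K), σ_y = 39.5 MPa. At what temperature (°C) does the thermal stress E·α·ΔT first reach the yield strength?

209 °C

E·α·ΔT = 39.50 MPa ⇒ ΔT = 39.50 / (64.80×10³ × 3.29×10⁻⁶) = 185.3 K.
T = 23.4 + 185.3 = 208.7 °C.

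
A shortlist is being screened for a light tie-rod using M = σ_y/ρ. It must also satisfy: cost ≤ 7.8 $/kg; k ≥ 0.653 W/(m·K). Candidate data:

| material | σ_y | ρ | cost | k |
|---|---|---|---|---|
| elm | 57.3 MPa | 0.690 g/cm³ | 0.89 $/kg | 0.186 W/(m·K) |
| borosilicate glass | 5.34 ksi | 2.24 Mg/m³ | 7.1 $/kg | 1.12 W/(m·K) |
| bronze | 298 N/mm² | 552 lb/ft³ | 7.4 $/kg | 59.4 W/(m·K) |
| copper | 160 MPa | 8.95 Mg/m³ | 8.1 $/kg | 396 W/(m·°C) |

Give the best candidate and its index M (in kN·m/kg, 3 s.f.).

bronze, M = 33.7 kN·m/kg

Screen on constraints: cost ≤ 7.8 $/kg; k ≥ 0.653 W/(m·K). Survivors: borosilicate glass, bronze.
Putting every candidate on a common basis:
  borosilicate glass: σ_y = 36.82 MPa, ρ = 2240 kg/m³
  bronze: σ_y = 298.0 MPa, ρ = 8842 kg/m³
  bronze: M = 33.7 kN·m/kg
  borosilicate glass: M = 16.4 kN·m/kg
Bronze has the largest M.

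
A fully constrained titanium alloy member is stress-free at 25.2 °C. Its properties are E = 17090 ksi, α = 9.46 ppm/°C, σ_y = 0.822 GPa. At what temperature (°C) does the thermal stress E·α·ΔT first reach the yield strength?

763 °C

E = 17090 ksi = 117.8 GPa.
σ_y = 0.822 GPa = 822.0 MPa.
E·α·ΔT = 822.0 MPa ⇒ ΔT = 822.0 / (117.8×10³ × 9.46×10⁻⁶) = 737.4 K.
T = 25.2 + 737.4 = 762.6 °C.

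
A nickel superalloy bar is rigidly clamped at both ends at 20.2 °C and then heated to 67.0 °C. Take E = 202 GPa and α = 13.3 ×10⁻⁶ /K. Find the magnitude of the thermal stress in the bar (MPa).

ΔT = 46.80 K. Constrained thermal stress σ = E·α·ΔT = 202.0×10³ MPa × 13.3×10⁻⁶ × 46.80 = 126 MPa (compressive).

126 MPa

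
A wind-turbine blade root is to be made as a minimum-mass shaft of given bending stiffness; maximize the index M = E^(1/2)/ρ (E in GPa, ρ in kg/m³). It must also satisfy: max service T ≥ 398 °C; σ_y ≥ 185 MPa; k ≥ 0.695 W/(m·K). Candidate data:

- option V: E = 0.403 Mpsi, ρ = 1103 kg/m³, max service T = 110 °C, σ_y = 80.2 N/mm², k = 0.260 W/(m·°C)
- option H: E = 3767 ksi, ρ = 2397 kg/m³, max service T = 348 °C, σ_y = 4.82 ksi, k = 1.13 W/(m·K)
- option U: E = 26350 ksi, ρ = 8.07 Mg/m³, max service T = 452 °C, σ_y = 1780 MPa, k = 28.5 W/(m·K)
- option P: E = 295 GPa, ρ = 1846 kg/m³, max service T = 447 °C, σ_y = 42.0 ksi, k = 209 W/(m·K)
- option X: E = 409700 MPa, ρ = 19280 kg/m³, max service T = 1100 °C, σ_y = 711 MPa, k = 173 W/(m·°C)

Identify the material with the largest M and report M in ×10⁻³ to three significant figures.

option P, M = 9.30×10⁻³

Screen on constraints: max service T ≥ 398 °C; σ_y ≥ 185 MPa; k ≥ 0.695 W/(m·K). Survivors: option U, option P, option X.
After converting to SI:
  option U: E = 181.7 GPa, ρ = 8070 kg/m³
  option P: E = 295.0 GPa, ρ = 1846 kg/m³
  option X: E = 409.7 GPa, ρ = 19280 kg/m³
  option P: M = 9.30×10⁻³
  option U: M = 1.67×10⁻³
  option X: M = 1.05×10⁻³
The maximum is for option P.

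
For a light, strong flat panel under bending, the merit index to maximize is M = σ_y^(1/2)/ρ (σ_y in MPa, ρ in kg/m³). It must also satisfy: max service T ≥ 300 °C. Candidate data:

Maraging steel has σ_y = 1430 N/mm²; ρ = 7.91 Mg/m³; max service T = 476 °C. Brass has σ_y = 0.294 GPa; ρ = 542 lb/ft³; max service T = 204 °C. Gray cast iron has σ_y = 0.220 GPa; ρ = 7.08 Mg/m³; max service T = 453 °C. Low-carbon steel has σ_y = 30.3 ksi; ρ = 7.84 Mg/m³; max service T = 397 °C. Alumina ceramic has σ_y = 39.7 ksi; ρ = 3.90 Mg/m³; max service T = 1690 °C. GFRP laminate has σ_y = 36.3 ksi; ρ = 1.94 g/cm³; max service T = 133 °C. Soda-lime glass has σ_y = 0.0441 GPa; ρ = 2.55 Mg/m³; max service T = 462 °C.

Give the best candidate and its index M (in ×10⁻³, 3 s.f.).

maraging steel, M = 4.78×10⁻³

Screen on constraints: max service T ≥ 300 °C. Survivors: maraging steel, gray cast iron, low-carbon steel, alumina ceramic, soda-lime glass.
Putting every candidate on a common basis:
  maraging steel: σ_y = 1430 MPa, ρ = 7910 kg/m³
  gray cast iron: σ_y = 220.0 MPa, ρ = 7080 kg/m³
  low-carbon steel: σ_y = 208.9 MPa, ρ = 7840 kg/m³
  alumina ceramic: σ_y = 273.7 MPa, ρ = 3900 kg/m³
  soda-lime glass: σ_y = 44.10 MPa, ρ = 2550 kg/m³
  maraging steel: M = 4.78×10⁻³
  alumina ceramic: M = 4.24×10⁻³
  soda-lime glass: M = 2.60×10⁻³
  gray cast iron: M = 2.09×10⁻³
  low-carbon steel: M = 1.84×10⁻³
Highest index: maraging steel.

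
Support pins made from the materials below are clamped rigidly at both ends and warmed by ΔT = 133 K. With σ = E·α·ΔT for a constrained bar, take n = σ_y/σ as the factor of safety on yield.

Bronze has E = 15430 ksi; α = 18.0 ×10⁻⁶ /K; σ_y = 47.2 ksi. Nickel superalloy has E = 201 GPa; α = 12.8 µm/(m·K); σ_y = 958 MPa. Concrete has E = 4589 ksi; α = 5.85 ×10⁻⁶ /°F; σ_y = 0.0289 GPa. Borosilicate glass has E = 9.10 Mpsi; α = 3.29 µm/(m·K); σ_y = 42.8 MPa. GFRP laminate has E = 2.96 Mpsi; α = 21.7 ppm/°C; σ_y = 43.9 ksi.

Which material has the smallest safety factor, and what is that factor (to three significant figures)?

In consistent units (E in GPa, α in ×10⁻⁶/K, σ_y in MPa):
  bronze: E = 106.4, α = 18.0, σ_y = 325.4 → σ = 255 MPa, n = 1.28
  nickel superalloy: E = 201.0, α = 12.8, σ_y = 958.0 → σ = 342 MPa, n = 2.80
  concrete: E = 31.64, α = 10.5, σ_y = 28.90 → σ = 44.3 MPa, n = 0.652
  borosilicate glass: E = 62.74, α = 3.29, σ_y = 42.80 → σ = 27.5 MPa, n = 1.56
  GFRP laminate: E = 20.41, α = 21.7, σ_y = 302.7 → σ = 58.9 MPa, n = 5.14
Concrete has the lowest safety factor, n = 0.652.

concrete, n = 0.652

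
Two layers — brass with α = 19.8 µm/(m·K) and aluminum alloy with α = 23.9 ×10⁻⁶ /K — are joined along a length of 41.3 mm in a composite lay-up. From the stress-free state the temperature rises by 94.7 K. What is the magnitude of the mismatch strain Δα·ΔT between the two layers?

3.88×10⁻⁴

Δα = |19.8 − 23.9|×10⁻⁶/K = 4.10×10⁻⁶/K.
Mismatch strain = Δα·ΔT = 4.10×10⁻⁶ × 94.7 = 3.88×10⁻⁴.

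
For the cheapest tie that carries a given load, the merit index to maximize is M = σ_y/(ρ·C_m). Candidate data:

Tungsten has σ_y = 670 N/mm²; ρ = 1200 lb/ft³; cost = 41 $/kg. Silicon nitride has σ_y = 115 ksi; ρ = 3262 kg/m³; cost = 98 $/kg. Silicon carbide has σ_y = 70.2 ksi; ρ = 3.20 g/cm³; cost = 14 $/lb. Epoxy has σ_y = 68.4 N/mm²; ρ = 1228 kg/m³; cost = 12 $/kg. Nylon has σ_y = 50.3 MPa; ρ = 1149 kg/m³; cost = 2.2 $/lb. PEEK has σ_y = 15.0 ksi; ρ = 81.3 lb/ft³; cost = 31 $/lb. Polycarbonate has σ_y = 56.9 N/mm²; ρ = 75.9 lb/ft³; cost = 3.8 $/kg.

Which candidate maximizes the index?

After converting to SI:
  tungsten: σ_y = 670.0 MPa, ρ = 19220 kg/m³, cost = 41.00 $/kg
  silicon nitride: σ_y = 792.9 MPa, ρ = 3262 kg/m³, cost = 98.00 $/kg
  silicon carbide: σ_y = 484.0 MPa, ρ = 3200 kg/m³, cost = 30.86 $/kg
  epoxy: σ_y = 68.40 MPa, ρ = 1228 kg/m³, cost = 12.00 $/kg
  nylon: σ_y = 50.30 MPa, ρ = 1149 kg/m³, cost = 4.850 $/kg
  PEEK: σ_y = 103.4 MPa, ρ = 1302 kg/m³, cost = 68.34 $/kg
  polycarbonate: σ_y = 56.90 MPa, ρ = 1216 kg/m³, cost = 3.800 $/kg
  polycarbonate: M = 12.3 kN·m per $
  nylon: M = 9.03 kN·m per $
  silicon carbide: M = 4.90 kN·m per $
  epoxy: M = 4.64 kN·m per $
  silicon nitride: M = 2.48 kN·m per $
  PEEK: M = 1.16 kN·m per $
  tungsten: M = 0.850 kN·m per $
Highest index: polycarbonate.

polycarbonate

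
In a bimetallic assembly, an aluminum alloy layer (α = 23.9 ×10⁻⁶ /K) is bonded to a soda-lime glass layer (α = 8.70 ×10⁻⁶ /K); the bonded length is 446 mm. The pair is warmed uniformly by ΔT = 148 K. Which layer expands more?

α(aluminum alloy) = 23.9×10⁻⁶/K vs α(soda-lime glass) = 8.70×10⁻⁶/K.
Higher α expands more for the same ΔT: aluminum alloy.

aluminum alloy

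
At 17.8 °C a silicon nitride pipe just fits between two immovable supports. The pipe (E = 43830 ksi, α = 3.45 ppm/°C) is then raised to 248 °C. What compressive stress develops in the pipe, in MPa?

240 MPa

E = 43830 ksi = 302.2 GPa.
ΔT = 230.2 K. Constrained thermal stress σ = E·α·ΔT = 302.2×10³ MPa × 3.45×10⁻⁶ × 230.2 = 240 MPa (compressive).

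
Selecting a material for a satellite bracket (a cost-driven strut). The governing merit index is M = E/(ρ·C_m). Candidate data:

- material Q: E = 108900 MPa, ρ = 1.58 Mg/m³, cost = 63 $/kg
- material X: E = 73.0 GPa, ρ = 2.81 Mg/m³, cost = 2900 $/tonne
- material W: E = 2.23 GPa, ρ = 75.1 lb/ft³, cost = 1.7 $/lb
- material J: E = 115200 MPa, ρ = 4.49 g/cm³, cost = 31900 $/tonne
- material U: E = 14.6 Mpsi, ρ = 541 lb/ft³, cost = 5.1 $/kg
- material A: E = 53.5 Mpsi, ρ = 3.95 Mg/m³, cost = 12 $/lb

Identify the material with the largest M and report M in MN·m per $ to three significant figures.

Normalizing units and computing the index:
  material Q: E = 108.9 GPa, ρ = 1580 kg/m³, cost = 63.00 $/kg
  material X: E = 73.00 GPa, ρ = 2810 kg/m³, cost = 2.900 $/kg
  material W: E = 2.230 GPa, ρ = 1203 kg/m³, cost = 3.748 $/kg
  material J: E = 115.2 GPa, ρ = 4490 kg/m³, cost = 31.90 $/kg
  material U: E = 100.7 GPa, ρ = 8666 kg/m³, cost = 5.100 $/kg
  material A: E = 368.9 GPa, ρ = 3950 kg/m³, cost = 26.46 $/kg
  material X: M = 8.96 MN·m per $
  material A: M = 3.53 MN·m per $
  material U: M = 2.28 MN·m per $
  material Q: M = 1.09 MN·m per $
  material J: M = 0.804 MN·m per $
  material W: M = 0.495 MN·m per $
Material X has the largest M.

material X, M = 8.96 MN·m per $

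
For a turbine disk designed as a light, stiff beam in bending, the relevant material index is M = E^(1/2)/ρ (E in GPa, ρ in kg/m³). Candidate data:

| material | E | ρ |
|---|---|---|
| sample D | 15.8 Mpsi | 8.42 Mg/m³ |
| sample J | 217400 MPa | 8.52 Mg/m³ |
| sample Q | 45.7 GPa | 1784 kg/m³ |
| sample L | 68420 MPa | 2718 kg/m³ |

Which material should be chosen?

sample Q

Normalizing units and computing the index:
  sample D: E = 108.9 GPa, ρ = 8420 kg/m³
  sample J: E = 217.4 GPa, ρ = 8520 kg/m³
  sample Q: E = 45.70 GPa, ρ = 1784 kg/m³
  sample L: E = 68.42 GPa, ρ = 2718 kg/m³
  sample Q: M = 3.79×10⁻³
  sample L: M = 3.04×10⁻³
  sample J: M = 1.73×10⁻³
  sample D: M = 1.24×10⁻³
Sample Q ranks first.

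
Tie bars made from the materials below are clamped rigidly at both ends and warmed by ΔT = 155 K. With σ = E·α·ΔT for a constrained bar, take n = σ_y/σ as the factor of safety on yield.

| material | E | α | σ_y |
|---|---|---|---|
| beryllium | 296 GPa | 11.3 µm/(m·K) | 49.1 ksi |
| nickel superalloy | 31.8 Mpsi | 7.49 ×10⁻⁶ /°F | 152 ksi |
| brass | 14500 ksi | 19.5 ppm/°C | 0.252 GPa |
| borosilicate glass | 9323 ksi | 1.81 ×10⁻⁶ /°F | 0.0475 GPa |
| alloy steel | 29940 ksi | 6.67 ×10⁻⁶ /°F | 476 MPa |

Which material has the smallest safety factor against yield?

In consistent units (E in GPa, α in ×10⁻⁶/K, σ_y in MPa):
  beryllium: E = 296.0, α = 11.3, σ_y = 338.5 → σ = 518 MPa, n = 0.653
  nickel superalloy: E = 219.3, α = 13.5, σ_y = 1048 → σ = 458 MPa, n = 2.29
  brass: E = 99.97, α = 19.5, σ_y = 252.0 → σ = 302 MPa, n = 0.834
  borosilicate glass: E = 64.28, α = 3.26, σ_y = 47.50 → σ = 32.5 MPa, n = 1.46
  alloy steel: E = 206.4, α = 12.0, σ_y = 476.0 → σ = 384 MPa, n = 1.24
Beryllium has the lowest safety factor, n = 0.653.

beryllium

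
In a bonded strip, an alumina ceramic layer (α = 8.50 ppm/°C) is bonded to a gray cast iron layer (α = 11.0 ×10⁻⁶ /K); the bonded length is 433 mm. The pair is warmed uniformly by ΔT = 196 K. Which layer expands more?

gray cast iron

α(alumina ceramic) = 8.50×10⁻⁶/K vs α(gray cast iron) = 11.0×10⁻⁶/K.
Higher α expands more for the same ΔT: gray cast iron.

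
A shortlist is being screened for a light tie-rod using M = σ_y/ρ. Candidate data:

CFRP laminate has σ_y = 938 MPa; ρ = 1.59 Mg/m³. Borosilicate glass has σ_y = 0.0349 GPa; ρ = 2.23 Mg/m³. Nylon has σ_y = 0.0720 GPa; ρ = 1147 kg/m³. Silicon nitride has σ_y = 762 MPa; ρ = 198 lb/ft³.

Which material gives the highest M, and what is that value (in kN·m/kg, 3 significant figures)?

CFRP laminate, M = 590 kN·m/kg

Convert each candidate to consistent units, then evaluate M:
  CFRP laminate: σ_y = 938.0 MPa, ρ = 1590 kg/m³
  borosilicate glass: σ_y = 34.90 MPa, ρ = 2230 kg/m³
  nylon: σ_y = 72.00 MPa, ρ = 1147 kg/m³
  silicon nitride: σ_y = 762.0 MPa, ρ = 3172 kg/m³
  CFRP laminate: M = 590 kN·m/kg
  silicon nitride: M = 240 kN·m/kg
  nylon: M = 62.8 kN·m/kg
  borosilicate glass: M = 15.7 kN·m/kg
CFRP laminate ranks first.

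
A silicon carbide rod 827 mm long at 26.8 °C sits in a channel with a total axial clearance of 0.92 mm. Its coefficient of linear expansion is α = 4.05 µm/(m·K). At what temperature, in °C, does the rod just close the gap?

301 °C

α·L₀·ΔT = 0.92 mm ⇒ ΔT = 0.92 / (4.05×10⁻⁶ × 827.0) = 274.7 K.
T = 26.8 + 274.7 = 301.5 °C.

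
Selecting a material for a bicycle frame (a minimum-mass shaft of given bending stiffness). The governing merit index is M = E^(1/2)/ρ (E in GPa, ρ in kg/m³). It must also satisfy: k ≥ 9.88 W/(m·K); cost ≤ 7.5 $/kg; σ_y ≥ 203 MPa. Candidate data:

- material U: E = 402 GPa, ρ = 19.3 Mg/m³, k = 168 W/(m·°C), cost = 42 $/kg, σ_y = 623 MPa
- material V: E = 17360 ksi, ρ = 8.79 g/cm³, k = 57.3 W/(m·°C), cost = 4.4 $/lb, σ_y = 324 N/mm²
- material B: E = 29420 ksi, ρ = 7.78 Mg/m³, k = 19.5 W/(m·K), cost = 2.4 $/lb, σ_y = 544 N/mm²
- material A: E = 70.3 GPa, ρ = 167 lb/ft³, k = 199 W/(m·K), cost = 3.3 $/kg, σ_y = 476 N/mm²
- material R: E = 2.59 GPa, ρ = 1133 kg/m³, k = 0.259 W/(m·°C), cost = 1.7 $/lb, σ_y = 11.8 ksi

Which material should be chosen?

material A

Screen on constraints: k ≥ 9.88 W/(m·K); cost ≤ 7.5 $/kg; σ_y ≥ 203 MPa. Survivors: material B, material A.
Normalizing units and computing the index:
  material B: E = 202.8 GPa, ρ = 7780 kg/m³
  material A: E = 70.30 GPa, ρ = 2675 kg/m³
  material A: M = 3.13×10⁻³
  material B: M = 1.83×10⁻³
Material A ranks first.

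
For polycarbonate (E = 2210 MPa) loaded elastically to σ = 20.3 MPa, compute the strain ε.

E = 2210 MPa = 2.210 GPa = 2210 MPa.
ε = σ/E = 20.3 / 2210 = 9.19×10⁻³.

9.19×10⁻³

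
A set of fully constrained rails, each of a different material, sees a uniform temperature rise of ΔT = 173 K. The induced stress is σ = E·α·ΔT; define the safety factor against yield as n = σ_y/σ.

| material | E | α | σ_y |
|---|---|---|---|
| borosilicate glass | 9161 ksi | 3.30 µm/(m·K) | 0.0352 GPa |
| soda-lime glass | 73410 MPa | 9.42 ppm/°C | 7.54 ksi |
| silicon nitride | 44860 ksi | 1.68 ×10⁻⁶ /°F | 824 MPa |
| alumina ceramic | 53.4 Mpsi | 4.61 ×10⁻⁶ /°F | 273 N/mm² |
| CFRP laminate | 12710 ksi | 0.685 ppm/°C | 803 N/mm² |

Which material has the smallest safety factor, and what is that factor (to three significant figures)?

Converting E to GPa, α to ×10⁻⁶/K, σ_y to MPa, then σ and n for each:
  borosilicate glass: E = 63.16, α = 3.30, σ_y = 35.20 → σ = 36.1 MPa, n = 0.976
  soda-lime glass: E = 73.41, α = 9.42, σ_y = 51.99 → σ = 120 MPa, n = 0.435
  silicon nitride: E = 309.3, α = 3.02, σ_y = 824.0 → σ = 162 MPa, n = 5.09
  alumina ceramic: E = 368.2, α = 8.30, σ_y = 273.0 → σ = 529 MPa, n = 0.517
  CFRP laminate: E = 87.63, α = 0.685, σ_y = 803.0 → σ = 10.4 MPa, n = 77.3
The minimum is soda-lime glass at n = 0.435.

soda-lime glass, n = 0.435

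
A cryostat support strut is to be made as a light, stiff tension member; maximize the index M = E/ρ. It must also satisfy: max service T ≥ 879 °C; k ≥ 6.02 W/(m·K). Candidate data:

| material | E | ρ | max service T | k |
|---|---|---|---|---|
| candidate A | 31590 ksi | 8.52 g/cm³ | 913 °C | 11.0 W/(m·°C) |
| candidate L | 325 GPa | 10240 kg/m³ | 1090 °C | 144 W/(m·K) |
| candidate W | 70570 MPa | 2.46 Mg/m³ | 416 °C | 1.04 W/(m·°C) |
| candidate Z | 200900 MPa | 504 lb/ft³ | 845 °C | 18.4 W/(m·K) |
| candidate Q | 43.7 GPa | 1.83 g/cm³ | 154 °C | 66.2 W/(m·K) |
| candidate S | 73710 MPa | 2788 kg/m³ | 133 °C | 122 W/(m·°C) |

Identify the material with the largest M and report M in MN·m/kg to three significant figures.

Screen on constraints: max service T ≥ 879 °C; k ≥ 6.02 W/(m·K). Survivors: candidate A, candidate L.
After converting to SI:
  candidate A: E = 217.8 GPa, ρ = 8520 kg/m³
  candidate L: E = 325.0 GPa, ρ = 10240 kg/m³
  candidate L: M = 31.7 MN·m/kg
  candidate A: M = 25.6 MN·m/kg
Candidate L ranks first.

candidate L, M = 31.7 MN·m/kg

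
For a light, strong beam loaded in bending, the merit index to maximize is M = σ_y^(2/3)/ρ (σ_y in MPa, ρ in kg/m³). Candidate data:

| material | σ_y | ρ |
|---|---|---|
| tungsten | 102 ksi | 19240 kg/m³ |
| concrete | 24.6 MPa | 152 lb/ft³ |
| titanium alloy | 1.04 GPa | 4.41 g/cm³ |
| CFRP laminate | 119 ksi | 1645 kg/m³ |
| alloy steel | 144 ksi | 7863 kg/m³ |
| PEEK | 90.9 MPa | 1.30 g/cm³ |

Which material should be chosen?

CFRP laminate

Putting every candidate on a common basis:
  tungsten: σ_y = 703.3 MPa, ρ = 19240 kg/m³
  concrete: σ_y = 24.60 MPa, ρ = 2435 kg/m³
  titanium alloy: σ_y = 1040 MPa, ρ = 4410 kg/m³
  CFRP laminate: σ_y = 820.5 MPa, ρ = 1645 kg/m³
  alloy steel: σ_y = 992.8 MPa, ρ = 7863 kg/m³
  PEEK: σ_y = 90.90 MPa, ρ = 1300 kg/m³
  CFRP laminate: M = 53.3×10⁻³
  titanium alloy: M = 23.3×10⁻³
  PEEK: M = 15.6×10⁻³
  alloy steel: M = 12.7×10⁻³
  tungsten: M = 4.11×10⁻³
  concrete: M = 3.47×10⁻³
Highest index: CFRP laminate.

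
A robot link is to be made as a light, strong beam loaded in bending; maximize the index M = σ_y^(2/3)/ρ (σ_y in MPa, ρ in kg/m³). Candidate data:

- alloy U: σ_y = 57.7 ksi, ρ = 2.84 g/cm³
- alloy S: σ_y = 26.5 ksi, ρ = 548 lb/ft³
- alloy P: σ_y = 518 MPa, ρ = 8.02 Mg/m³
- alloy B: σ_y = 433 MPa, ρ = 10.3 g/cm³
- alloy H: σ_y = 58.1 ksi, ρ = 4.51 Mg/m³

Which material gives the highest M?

In SI units:
  alloy U: σ_y = 397.8 MPa, ρ = 2840 kg/m³
  alloy S: σ_y = 182.7 MPa, ρ = 8778 kg/m³
  alloy P: σ_y = 518.0 MPa, ρ = 8020 kg/m³
  alloy B: σ_y = 433.0 MPa, ρ = 10300 kg/m³
  alloy H: σ_y = 400.6 MPa, ρ = 4510 kg/m³
  alloy U: M = 19.0×10⁻³
  alloy H: M = 12.0×10⁻³
  alloy P: M = 8.04×10⁻³
  alloy B: M = 5.56×10⁻³
  alloy S: M = 3.67×10⁻³
The maximum is for alloy U.

alloy U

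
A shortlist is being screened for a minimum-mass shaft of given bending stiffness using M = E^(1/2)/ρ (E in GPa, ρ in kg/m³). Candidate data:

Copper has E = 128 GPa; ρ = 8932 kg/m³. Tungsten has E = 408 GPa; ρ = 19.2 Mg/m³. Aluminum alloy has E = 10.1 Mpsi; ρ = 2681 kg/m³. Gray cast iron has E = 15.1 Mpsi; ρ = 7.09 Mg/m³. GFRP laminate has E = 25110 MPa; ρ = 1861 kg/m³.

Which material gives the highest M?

In SI units:
  copper: E = 128.0 GPa, ρ = 8932 kg/m³
  tungsten: E = 408.0 GPa, ρ = 19200 kg/m³
  aluminum alloy: E = 69.64 GPa, ρ = 2681 kg/m³
  gray cast iron: E = 104.1 GPa, ρ = 7090 kg/m³
  GFRP laminate: E = 25.11 GPa, ρ = 1861 kg/m³
  aluminum alloy: M = 3.11×10⁻³
  GFRP laminate: M = 2.69×10⁻³
  gray cast iron: M = 1.44×10⁻³
  copper: M = 1.27×10⁻³
  tungsten: M = 1.05×10⁻³
Aluminum alloy has the largest M.

aluminum alloy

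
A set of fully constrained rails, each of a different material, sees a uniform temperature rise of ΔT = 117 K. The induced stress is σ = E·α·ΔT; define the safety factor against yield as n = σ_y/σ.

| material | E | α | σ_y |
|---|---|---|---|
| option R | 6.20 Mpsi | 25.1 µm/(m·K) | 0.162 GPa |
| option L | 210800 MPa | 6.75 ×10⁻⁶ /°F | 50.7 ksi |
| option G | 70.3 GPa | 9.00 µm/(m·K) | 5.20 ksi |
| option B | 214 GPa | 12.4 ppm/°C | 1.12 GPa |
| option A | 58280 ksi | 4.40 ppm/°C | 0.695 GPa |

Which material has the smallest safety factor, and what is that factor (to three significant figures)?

With everything in SI (GPa, ×10⁻⁶/K, MPa):
  option R: E = 42.75, α = 25.1, σ_y = 162.0 → σ = 126 MPa, n = 1.29
  option L: E = 210.8, α = 12.1, σ_y = 349.6 → σ = 300 MPa, n = 1.17
  option G: E = 70.30, α = 9.00, σ_y = 35.85 → σ = 74.0 MPa, n = 0.484
  option B: E = 214.0, α = 12.4, σ_y = 1120 → σ = 310 MPa, n = 3.61
  option A: E = 401.8, α = 4.40, σ_y = 695.0 → σ = 207 MPa, n = 3.36
Option G has the lowest safety factor, n = 0.484.

option G, n = 0.484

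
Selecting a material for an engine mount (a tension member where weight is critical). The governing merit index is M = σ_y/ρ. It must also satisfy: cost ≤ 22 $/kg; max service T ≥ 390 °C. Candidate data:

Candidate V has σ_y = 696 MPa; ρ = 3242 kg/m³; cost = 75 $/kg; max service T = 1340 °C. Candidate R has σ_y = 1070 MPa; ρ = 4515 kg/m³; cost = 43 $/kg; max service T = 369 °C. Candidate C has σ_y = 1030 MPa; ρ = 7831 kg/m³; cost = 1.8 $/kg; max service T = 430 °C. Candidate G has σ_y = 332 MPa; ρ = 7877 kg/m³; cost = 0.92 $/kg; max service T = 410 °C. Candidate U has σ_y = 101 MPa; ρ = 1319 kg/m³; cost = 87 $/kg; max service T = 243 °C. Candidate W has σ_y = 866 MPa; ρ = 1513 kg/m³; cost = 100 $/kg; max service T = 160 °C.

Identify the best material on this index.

Screen on constraints: cost ≤ 22 $/kg; max service T ≥ 390 °C. Survivors: candidate C, candidate G.
Computing M directly (units already consistent):
  candidate C: M = 132 kN·m/kg
  candidate G: M = 42.1 kN·m/kg
The maximum is for candidate C.

candidate C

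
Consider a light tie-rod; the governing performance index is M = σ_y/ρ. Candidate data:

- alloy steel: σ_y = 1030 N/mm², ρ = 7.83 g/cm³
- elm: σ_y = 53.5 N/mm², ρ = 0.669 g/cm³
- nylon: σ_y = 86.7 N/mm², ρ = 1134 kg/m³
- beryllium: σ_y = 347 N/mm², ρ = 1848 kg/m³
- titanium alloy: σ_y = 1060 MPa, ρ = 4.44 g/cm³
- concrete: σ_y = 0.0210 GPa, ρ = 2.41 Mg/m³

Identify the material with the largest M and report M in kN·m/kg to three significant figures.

Putting every candidate on a common basis:
  alloy steel: σ_y = 1030 MPa, ρ = 7830 kg/m³
  elm: σ_y = 53.50 MPa, ρ = 669.0 kg/m³
  nylon: σ_y = 86.70 MPa, ρ = 1134 kg/m³
  beryllium: σ_y = 347.0 MPa, ρ = 1848 kg/m³
  titanium alloy: σ_y = 1060 MPa, ρ = 4440 kg/m³
  concrete: σ_y = 21.00 MPa, ρ = 2410 kg/m³
  titanium alloy: M = 239 kN·m/kg
  beryllium: M = 188 kN·m/kg
  alloy steel: M = 132 kN·m/kg
  elm: M = 80.0 kN·m/kg
  nylon: M = 76.5 kN·m/kg
  concrete: M = 8.71 kN·m/kg
Titanium alloy ranks first.

titanium alloy, M = 239 kN·m/kg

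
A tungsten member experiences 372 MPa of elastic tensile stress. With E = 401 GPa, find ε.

9.28×10⁻⁴

ε = σ/E = 372 / 401000 = 9.28×10⁻⁴.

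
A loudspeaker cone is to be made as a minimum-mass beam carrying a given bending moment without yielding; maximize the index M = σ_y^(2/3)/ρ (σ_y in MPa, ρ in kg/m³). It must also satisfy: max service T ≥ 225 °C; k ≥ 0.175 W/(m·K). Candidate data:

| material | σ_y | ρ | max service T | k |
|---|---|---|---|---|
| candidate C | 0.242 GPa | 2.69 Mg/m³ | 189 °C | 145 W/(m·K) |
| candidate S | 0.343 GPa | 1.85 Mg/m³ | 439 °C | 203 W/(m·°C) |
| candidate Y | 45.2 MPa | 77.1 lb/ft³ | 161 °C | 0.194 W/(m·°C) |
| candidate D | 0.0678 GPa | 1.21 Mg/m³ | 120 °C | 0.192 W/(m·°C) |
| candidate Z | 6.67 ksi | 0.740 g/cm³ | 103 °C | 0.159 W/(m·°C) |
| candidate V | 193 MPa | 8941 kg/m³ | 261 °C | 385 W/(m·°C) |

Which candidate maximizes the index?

candidate S

Screen on constraints: max service T ≥ 225 °C; k ≥ 0.175 W/(m·K). Survivors: candidate S, candidate V.
In SI units:
  candidate S: σ_y = 343.0 MPa, ρ = 1850 kg/m³
  candidate V: σ_y = 193.0 MPa, ρ = 8941 kg/m³
  candidate S: M = 26.5×10⁻³
  candidate V: M = 3.74×10⁻³
The maximum is for candidate S.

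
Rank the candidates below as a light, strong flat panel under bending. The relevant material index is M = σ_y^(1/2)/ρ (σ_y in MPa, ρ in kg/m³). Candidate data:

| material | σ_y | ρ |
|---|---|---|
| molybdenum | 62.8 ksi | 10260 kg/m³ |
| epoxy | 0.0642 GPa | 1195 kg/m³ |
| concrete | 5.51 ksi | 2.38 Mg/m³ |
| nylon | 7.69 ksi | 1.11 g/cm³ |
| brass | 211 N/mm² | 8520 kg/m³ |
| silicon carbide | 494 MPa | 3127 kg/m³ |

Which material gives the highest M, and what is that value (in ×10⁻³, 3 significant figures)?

silicon carbide, M = 7.11×10⁻³

After converting to SI:
  molybdenum: σ_y = 433.0 MPa, ρ = 10260 kg/m³
  epoxy: σ_y = 64.20 MPa, ρ = 1195 kg/m³
  concrete: σ_y = 37.99 MPa, ρ = 2380 kg/m³
  nylon: σ_y = 53.02 MPa, ρ = 1110 kg/m³
  brass: σ_y = 211.0 MPa, ρ = 8520 kg/m³
  silicon carbide: σ_y = 494.0 MPa, ρ = 3127 kg/m³
  silicon carbide: M = 7.11×10⁻³
  epoxy: M = 6.71×10⁻³
  nylon: M = 6.56×10⁻³
  concrete: M = 2.59×10⁻³
  molybdenum: M = 2.03×10⁻³
  brass: M = 1.70×10⁻³
Silicon carbide ranks first.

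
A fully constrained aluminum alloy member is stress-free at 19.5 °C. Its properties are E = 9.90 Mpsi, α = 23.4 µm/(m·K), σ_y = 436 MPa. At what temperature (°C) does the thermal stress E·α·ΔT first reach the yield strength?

E = 9.90 Mpsi = 68.26 GPa.
E·α·ΔT = 436.0 MPa ⇒ ΔT = 436.0 / (68.26×10³ × 23.4×10⁻⁶) = 273.0 K.
T = 19.5 + 273.0 = 292.5 °C.

292 °C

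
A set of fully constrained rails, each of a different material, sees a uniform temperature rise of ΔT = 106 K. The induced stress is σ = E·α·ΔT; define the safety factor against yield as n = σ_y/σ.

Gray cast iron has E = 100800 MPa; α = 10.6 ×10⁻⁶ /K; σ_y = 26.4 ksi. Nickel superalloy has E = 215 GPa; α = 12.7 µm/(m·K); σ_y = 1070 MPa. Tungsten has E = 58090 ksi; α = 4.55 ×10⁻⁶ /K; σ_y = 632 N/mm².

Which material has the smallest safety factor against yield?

gray cast iron

With everything in SI (GPa, ×10⁻⁶/K, MPa):
  gray cast iron: E = 100.8, α = 10.6, σ_y = 182.0 → σ = 113 MPa, n = 1.61
  nickel superalloy: E = 215.0, α = 12.7, σ_y = 1070 → σ = 289 MPa, n = 3.70
  tungsten: E = 400.5, α = 4.55, σ_y = 632.0 → σ = 193 MPa, n = 3.27
Gray cast iron has the lowest safety factor, n = 1.61.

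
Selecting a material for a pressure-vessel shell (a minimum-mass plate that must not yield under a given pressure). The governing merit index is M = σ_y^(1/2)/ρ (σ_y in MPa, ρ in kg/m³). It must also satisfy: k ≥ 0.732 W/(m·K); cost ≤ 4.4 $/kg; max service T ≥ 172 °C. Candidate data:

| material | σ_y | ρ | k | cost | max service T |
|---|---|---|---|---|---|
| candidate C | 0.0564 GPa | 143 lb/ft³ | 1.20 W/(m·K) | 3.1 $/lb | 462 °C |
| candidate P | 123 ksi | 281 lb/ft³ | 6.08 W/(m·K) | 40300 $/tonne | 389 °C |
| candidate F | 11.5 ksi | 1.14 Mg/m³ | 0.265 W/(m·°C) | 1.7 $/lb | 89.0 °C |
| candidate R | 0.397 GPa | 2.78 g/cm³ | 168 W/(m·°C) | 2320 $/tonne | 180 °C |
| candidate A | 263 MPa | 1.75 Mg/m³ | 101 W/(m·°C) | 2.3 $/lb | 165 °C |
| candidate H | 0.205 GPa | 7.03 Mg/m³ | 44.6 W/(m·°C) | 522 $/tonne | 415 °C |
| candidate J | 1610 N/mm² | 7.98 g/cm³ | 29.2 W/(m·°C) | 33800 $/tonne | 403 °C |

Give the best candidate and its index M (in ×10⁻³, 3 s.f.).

candidate R, M = 7.17×10⁻³

Screen on constraints: k ≥ 0.732 W/(m·K); cost ≤ 4.4 $/kg; max service T ≥ 172 °C. Survivors: candidate R, candidate H.
Convert each candidate to consistent units, then evaluate M:
  candidate R: σ_y = 397.0 MPa, ρ = 2780 kg/m³
  candidate H: σ_y = 205.0 MPa, ρ = 7030 kg/m³
  candidate R: M = 7.17×10⁻³
  candidate H: M = 2.04×10⁻³
The maximum is for candidate R.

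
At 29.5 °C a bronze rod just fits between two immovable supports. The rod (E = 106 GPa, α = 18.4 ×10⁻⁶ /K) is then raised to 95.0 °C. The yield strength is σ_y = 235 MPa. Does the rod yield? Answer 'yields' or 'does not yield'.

does not yield

ΔT = 65.50 K. Constrained thermal stress σ = E·α·ΔT = 106.0×10³ MPa × 18.4×10⁻⁶ × 65.50 = 128 MPa (compressive).
Compare to σ_y = 235 MPa: σ < σ_y, so it does not yield.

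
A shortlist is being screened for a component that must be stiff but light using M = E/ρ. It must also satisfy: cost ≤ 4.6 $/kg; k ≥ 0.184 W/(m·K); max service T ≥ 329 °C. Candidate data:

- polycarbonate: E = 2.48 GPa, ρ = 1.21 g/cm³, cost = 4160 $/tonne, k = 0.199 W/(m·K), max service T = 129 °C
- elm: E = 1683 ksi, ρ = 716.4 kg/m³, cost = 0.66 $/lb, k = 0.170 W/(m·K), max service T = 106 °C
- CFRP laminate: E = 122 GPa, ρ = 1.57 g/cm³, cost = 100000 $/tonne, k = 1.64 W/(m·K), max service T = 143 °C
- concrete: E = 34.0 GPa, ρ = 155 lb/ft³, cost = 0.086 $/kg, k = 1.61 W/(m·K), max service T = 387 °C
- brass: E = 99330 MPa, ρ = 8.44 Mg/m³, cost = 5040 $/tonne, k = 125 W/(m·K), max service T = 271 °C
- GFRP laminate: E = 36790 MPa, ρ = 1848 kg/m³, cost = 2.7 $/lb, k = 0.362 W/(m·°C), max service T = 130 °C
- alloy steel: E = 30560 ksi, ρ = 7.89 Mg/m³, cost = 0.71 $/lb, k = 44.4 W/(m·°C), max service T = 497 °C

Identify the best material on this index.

Screen on constraints: cost ≤ 4.6 $/kg; k ≥ 0.184 W/(m·K); max service T ≥ 329 °C. Survivors: concrete, alloy steel.
Putting every candidate on a common basis:
  concrete: E = 34.00 GPa, ρ = 2483 kg/m³
  alloy steel: E = 210.7 GPa, ρ = 7890 kg/m³
  alloy steel: M = 26.7 MN·m/kg
  concrete: M = 13.7 MN·m/kg
Highest index: alloy steel.

alloy steel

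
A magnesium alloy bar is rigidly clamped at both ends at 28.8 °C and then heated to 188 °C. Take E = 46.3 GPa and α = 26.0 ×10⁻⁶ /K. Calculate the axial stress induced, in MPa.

192 MPa

ΔT = 159.2 K. Constrained thermal stress σ = E·α·ΔT = 46.30×10³ MPa × 26.0×10⁻⁶ × 159.2 = 192 MPa (compressive).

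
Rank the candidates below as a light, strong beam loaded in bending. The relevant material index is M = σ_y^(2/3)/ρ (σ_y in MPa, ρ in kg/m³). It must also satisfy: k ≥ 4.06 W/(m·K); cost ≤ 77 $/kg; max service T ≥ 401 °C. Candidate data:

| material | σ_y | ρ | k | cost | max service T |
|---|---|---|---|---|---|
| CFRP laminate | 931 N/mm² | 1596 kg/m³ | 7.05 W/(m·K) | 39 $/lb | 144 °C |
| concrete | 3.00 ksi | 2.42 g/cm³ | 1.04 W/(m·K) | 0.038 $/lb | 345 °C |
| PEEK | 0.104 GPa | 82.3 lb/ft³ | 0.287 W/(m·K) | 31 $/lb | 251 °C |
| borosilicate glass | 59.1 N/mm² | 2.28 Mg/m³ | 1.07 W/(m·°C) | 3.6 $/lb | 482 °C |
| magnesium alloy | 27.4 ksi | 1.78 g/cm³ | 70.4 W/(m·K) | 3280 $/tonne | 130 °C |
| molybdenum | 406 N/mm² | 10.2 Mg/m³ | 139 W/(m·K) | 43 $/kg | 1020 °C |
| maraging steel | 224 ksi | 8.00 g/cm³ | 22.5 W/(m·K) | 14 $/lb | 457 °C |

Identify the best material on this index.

maraging steel

Screen on constraints: k ≥ 4.06 W/(m·K); cost ≤ 77 $/kg; max service T ≥ 401 °C. Survivors: molybdenum, maraging steel.
In SI units:
  molybdenum: σ_y = 406.0 MPa, ρ = 10200 kg/m³
  maraging steel: σ_y = 1544 MPa, ρ = 8000 kg/m³
  maraging steel: M = 16.7×10⁻³
  molybdenum: M = 5.38×10⁻³
Highest index: maraging steel.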